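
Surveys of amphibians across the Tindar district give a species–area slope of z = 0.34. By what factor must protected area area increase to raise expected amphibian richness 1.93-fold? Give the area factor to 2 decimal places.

(A₂/A₁)^0.34 = 1.93, so A₂/A₁ = 1.93^(1/0.34) = 1.93^2.941
ln(A₂/A₁) = ln 1.93 / 0.34 = 0.6575 / 0.34 = 1.9339
A₂/A₁ = e^1.9339 ≈ 6.916

6.92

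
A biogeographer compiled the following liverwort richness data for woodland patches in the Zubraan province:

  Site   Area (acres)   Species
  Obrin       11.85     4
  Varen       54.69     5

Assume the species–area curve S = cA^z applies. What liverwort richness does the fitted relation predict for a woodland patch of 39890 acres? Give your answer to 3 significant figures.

z = ln(5/4) / ln(54.69/11.85) = 0.2231 / 1.5294 = 0.1459
c = 4 / 11.85^0.1459 = 4 / 1.434 = 2.789
S₃ = 2.789 × 39890^0.1459 = 2.789 × 4.691 ≈ 13.08

13.1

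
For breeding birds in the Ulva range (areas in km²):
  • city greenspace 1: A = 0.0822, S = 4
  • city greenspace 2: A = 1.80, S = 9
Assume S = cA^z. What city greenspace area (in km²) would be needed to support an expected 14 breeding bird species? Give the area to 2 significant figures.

z = ln(9/4) / ln(1.8/0.0822) = 0.8109 / 3.0864 = 0.2627
c = 4 / 0.0822^0.2627 = 4 / 0.5187 = 7.712
A = (14/7.712)^(1/0.2627) ⇒ ln A = ln(1.815)/0.2627 = 2.2694
A = e^2.2694 ≈ 9.674 km²

9.7 km²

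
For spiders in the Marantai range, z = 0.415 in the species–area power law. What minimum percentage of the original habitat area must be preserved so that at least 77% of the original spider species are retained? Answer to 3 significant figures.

Need (A_new/A_old)^0.415 = 0.77, so A_new/A_old = 0.77^(1/0.415) = 0.77^2.41
ln(A_new/A_old) = ln 0.77 / 0.415 = -0.2614 / 0.415 = -0.6298
A_new/A_old = e^-0.6298 ≈ 0.5327

53.3%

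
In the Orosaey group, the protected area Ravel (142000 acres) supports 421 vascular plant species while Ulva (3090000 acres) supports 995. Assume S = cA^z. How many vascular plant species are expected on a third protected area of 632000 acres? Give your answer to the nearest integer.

639

z = ln(995/421) / ln(3090000/142000) = 0.8601 / 3.0801 = 0.2792
c = 421 / 142000^0.2792 = 421 / 27.46 = 15.33
S₃ = 15.33 × 632000^0.2792 = 15.33 × 41.67 ≈ 638.8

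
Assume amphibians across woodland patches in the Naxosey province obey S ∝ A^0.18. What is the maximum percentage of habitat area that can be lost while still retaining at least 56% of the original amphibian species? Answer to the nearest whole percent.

Need (A_new/A_old)^0.18 = 0.56, so A_new/A_old = 0.56^(1/0.18) = 0.56^5.556
ln(A_new/A_old) = ln 0.56 / 0.18 = -0.5798 / 0.18 = -3.2212
A_new/A_old = e^-3.2212 ≈ 0.03991
Fraction that can be lost = 1 − 0.03991 = 0.9601

96%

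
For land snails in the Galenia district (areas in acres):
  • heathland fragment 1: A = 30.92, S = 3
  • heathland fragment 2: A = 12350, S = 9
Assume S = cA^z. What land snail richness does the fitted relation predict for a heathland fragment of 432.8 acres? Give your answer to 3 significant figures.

z = ln(9/3) / ln(12350/30.92) = 1.0986 / 5.9900 = 0.1834
c = 3 / 30.92^0.1834 = 3 / 1.876 = 1.599
S₃ = 1.599 × 432.8^0.1834 = 1.599 × 3.044 ≈ 4.868

4.87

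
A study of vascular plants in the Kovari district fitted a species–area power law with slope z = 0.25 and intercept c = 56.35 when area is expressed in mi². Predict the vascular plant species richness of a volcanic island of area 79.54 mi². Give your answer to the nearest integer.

168

S = 56.35 × 79.54^0.25 = 56.35 × 2.986 ≈ 168.3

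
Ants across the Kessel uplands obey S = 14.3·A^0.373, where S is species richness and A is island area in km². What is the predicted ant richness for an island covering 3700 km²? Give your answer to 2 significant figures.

S = 14.3 × 3700^0.373 = 14.3 × 21.43 ≈ 306.4

310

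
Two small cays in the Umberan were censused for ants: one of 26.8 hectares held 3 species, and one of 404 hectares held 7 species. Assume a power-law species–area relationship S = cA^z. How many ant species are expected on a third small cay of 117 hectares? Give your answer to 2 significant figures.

z = ln(7/3) / ln(404/26.8) = 0.8473 / 2.7130 = 0.3123
c = 3 / 26.8^0.3123 = 3 / 2.793 = 1.074
S₃ = 1.074 × 117^0.3123 = 1.074 × 4.425 ≈ 4.754

4.8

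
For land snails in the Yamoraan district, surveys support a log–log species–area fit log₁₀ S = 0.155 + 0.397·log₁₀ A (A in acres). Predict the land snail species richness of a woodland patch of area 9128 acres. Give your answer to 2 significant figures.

S = 1.429 × 9128^0.397
ln S = ln 1.429 + 0.397 × ln 9128 = 0.3569 + 0.397 × 9.1191 = 3.9772
S = e^3.9772 ≈ 53.37

53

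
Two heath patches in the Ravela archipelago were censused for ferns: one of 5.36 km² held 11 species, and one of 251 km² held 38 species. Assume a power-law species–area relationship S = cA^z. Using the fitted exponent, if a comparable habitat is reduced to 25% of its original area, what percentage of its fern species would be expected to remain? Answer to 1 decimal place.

64.0%

z = ln(38/11) / ln(251/5.36) = 1.2397 / 3.8465 = 0.3223
S_new/S_old = (A_new/A_old)^z = 0.25^0.3223 = exp(0.3223 × -1.3863) = 0.6397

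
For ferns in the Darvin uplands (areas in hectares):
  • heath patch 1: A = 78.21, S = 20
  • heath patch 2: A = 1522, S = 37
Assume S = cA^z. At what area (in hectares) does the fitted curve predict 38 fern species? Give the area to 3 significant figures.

1730 hectares

z = ln(37/20) / ln(1522/78.21) = 0.6152 / 2.9684 = 0.2072
c = 20 / 78.21^0.2072 = 20 / 2.468 = 8.103
A = (38/8.103)^(1/0.2072) ⇒ ln A = ln(4.689)/0.2072 = 7.4565
A = e^7.4565 ≈ 1731 hectares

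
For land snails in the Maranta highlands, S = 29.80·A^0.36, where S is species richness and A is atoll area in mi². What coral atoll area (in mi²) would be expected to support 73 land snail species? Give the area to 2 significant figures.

73 = 29.8 × A^0.36  ⇒  A^0.36 = 73/29.8 = 2.45
ln A = ln(2.45) / 0.36 = 0.8960 / 0.36 = 2.4888
A = e^2.4888 ≈ 12.05 mi²

12 mi²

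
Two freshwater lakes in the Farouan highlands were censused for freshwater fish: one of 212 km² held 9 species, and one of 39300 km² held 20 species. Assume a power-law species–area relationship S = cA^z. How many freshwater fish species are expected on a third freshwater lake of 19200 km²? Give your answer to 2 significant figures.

z = ln(20/9) / ln(39300/212) = 0.7985 / 5.2224 = 0.1529
c = 9 / 212^0.1529 = 9 / 2.268 = 3.968
S₃ = 3.968 × 19200^0.1529 = 3.968 × 4.518 ≈ 17.93

18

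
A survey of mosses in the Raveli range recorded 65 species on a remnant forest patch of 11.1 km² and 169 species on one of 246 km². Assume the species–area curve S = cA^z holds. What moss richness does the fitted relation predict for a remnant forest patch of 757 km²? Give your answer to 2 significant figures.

z = ln(169/65) / ln(246/11.1) = 0.9555 / 3.0984 = 0.3084
c = 65 / 11.1^0.3084 = 65 / 2.101 = 30.94
S₃ = 30.94 × 757^0.3084 = 30.94 × 7.725 ≈ 239

240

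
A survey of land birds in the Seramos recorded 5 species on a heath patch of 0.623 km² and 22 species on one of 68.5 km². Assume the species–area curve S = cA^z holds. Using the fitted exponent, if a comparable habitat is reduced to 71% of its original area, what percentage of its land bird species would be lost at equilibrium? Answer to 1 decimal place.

10.2%

z = ln(22/5) / ln(68.5/0.623) = 1.4816 / 4.7000 = 0.3152
S_new/S_old = (A_new/A_old)^z = 0.71^0.3152 = exp(0.3152 × -0.3425) = 0.8977
Fraction lost = 1 − 0.8977 = 0.1023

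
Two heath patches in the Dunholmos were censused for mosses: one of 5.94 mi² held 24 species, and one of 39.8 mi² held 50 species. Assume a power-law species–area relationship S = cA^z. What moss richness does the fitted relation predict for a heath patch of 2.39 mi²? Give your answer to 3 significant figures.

z = ln(50/24) / ln(39.8/5.94) = 0.7340 / 1.9022 = 0.3859
c = 24 / 5.94^0.3859 = 24 / 1.989 = 12.07
S₃ = 12.07 × 2.39^0.3859 = 12.07 × 1.4 ≈ 16.89

16.9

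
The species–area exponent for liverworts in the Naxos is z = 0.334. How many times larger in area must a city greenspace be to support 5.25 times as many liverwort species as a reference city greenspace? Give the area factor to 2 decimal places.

143.27

(A₂/A₁)^0.334 = 5.25, so A₂/A₁ = 5.25^(1/0.334) = 5.25^2.994
ln(A₂/A₁) = ln 5.25 / 0.334 = 1.6582 / 0.334 = 4.9648
A₂/A₁ = e^4.9648 ≈ 143.3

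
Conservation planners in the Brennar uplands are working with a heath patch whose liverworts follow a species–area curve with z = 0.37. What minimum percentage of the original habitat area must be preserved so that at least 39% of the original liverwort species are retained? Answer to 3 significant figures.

Need (A_new/A_old)^0.37 = 0.39, so A_new/A_old = 0.39^(1/0.37) = 0.39^2.703
ln(A_new/A_old) = ln 0.39 / 0.37 = -0.9416 / 0.37 = -2.5449
A_new/A_old = e^-2.5449 ≈ 0.07848

7.85%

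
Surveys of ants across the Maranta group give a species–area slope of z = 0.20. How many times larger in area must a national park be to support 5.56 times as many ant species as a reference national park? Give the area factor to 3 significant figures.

5310

(A₂/A₁)^0.2 = 5.56, so A₂/A₁ = 5.56^(1/0.2) = 5.56^5
ln(A₂/A₁) = ln 5.56 / 0.2 = 1.7156 / 0.2 = 8.5780
A₂/A₁ = e^8.5780 ≈ 5313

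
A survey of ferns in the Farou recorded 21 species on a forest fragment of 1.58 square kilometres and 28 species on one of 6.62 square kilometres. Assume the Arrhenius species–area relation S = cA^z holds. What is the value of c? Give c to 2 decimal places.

19.16

z = ln(S₂/S₁) / ln(A₂/A₁) = ln(28/21) / ln(6.62/1.58) = 0.2877 / 1.4327 = 0.2008
c = S₁ / A₁^z = 21 / 1.58^0.2008 = 21 / 1.096 = 19.16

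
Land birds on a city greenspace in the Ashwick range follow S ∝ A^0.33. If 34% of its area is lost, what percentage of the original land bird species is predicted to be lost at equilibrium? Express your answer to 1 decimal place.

12.8%

S_new/S_old = (A_new/A_old)^z = 0.66^0.33
= exp(0.33 × ln 0.66) = exp(0.33 × -0.4155) = exp(-0.1371) ≈ 0.8719
Fraction lost = 1 − 0.8719 = 0.1281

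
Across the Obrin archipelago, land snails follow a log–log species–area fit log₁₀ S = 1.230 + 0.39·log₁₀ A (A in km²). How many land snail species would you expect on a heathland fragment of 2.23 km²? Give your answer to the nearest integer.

23

S = 16.98 × 2.23^0.39 = 16.98 × 1.367 ≈ 23.22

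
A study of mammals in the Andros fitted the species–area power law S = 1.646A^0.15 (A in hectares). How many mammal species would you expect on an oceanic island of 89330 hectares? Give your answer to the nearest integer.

9 species

S = 1.646 × 89330^0.15
ln S = ln 1.646 + 0.15 × ln 89330 = 0.4983 + 0.15 × 11.4001 = 2.2084
S = e^2.2084 ≈ 9.101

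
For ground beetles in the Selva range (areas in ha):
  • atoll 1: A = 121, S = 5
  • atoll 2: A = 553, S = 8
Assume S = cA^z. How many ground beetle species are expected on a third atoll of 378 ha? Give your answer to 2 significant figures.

z = ln(8/5) / ln(553/121) = 0.4700 / 1.5196 = 0.3093
c = 5 / 121^0.3093 = 5 / 4.408 = 1.134
S₃ = 1.134 × 378^0.3093 = 1.134 × 6.269 ≈ 7.112

7.1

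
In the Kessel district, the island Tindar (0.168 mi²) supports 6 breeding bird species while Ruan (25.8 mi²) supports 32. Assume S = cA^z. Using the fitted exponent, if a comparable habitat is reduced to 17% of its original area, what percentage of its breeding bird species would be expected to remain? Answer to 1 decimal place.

55.5%

z = ln(32/6) / ln(25.8/0.168) = 1.6740 / 5.0342 = 0.3325
S_new/S_old = (A_new/A_old)^z = 0.17^0.3325 = exp(0.3325 × -1.7720) = 0.5548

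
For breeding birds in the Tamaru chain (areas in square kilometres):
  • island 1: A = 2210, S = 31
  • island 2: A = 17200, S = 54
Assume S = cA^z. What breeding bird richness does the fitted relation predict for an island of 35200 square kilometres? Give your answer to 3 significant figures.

65.5

z = ln(54/31) / ln(17200/2210) = 0.5550 / 2.0519 = 0.2705
c = 31 / 2210^0.2705 = 31 / 8.028 = 3.862
S₃ = 3.862 × 35200^0.2705 = 3.862 × 16.97 ≈ 65.54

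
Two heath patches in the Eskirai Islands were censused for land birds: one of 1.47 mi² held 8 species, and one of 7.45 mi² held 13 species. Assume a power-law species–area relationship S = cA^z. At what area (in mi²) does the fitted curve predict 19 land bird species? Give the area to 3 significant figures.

z = ln(13/8) / ln(7.45/1.47) = 0.4855 / 1.6230 = 0.2992
c = 8 / 1.47^0.2992 = 8 / 1.122 = 7.129
A = (19/7.129)^(1/0.2992) ⇒ ln A = ln(2.665)/0.2992 = 3.2768
A = e^3.2768 ≈ 26.49 mi²

26.5 mi²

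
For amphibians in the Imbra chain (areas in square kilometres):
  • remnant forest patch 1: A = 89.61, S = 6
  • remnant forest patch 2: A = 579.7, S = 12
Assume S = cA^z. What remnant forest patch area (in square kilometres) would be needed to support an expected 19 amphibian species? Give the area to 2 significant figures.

2000 square kilometres

z = ln(12/6) / ln(579.7/89.61) = 0.6931 / 1.8670 = 0.3713
c = 6 / 89.61^0.3713 = 6 / 5.307 = 1.131
A = (19/1.131)^(1/0.3713) ⇒ ln A = ln(16.8)/0.3713 = 7.6003
A = e^7.6003 ≈ 1999 square kilometres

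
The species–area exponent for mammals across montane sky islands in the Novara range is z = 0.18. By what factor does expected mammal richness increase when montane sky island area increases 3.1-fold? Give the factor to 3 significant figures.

1.23

S₂/S₁ = (A₂/A₁)^z = 3.1^0.18
ln(S₂/S₁) = 0.18 × ln 3.1 = 0.18 × 1.1314 = 0.2037
S₂/S₁ = e^0.2037 ≈ 1.226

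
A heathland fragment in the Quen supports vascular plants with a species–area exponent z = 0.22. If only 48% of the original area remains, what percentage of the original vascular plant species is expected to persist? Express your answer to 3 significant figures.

S_new/S_old = (A_new/A_old)^z = 0.48^0.22
= exp(0.22 × ln 0.48) = exp(0.22 × -0.7340) = exp(-0.1615) ≈ 0.8509

85.1%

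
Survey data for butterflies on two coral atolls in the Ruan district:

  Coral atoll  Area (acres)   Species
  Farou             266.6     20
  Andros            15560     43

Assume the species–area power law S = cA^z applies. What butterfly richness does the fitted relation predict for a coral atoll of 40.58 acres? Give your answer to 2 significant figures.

z = ln(43/20) / ln(15560/266.6) = 0.7655 / 4.0667 = 0.1882
c = 20 / 266.6^0.1882 = 20 / 2.862 = 6.989
S₃ = 6.989 × 40.58^0.1882 = 6.989 × 2.008 ≈ 14.03

14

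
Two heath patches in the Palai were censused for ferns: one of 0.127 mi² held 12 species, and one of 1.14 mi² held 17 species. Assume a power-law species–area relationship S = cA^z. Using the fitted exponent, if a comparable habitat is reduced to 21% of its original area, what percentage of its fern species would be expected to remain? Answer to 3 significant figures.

78.1%

z = ln(17/12) / ln(1.14/0.127) = 0.3483 / 2.1946 = 0.1587
S_new/S_old = (A_new/A_old)^z = 0.21^0.1587 = exp(0.1587 × -1.5606) = 0.7806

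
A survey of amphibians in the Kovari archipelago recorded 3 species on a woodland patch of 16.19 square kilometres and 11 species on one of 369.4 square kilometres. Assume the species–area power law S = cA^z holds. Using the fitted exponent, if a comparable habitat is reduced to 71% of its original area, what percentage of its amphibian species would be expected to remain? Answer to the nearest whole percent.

87%

z = ln(11/3) / ln(369.4/16.19) = 1.2993 / 3.1275 = 0.4154
S_new/S_old = (A_new/A_old)^z = 0.71^0.4154 = exp(0.4154 × -0.3425) = 0.8674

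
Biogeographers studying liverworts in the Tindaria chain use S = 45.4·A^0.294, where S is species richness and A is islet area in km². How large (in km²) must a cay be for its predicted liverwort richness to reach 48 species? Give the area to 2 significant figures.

48 = 45.4 × A^0.294  ⇒  A^0.294 = 48/45.4 = 1.057
ln A = ln(1.057) / 0.294 = 0.0557 / 0.294 = 0.1894
A = e^0.1894 ≈ 1.209 km²

1.2 km²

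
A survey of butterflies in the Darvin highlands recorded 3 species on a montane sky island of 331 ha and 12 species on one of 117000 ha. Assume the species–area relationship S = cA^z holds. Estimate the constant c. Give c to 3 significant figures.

z = ln(S₂/S₁) / ln(A₂/A₁) = ln(12/3) / ln(117000/331) = 1.3863 / 5.8678 = 0.2363
c = S₁ / A₁^z = 3 / 331^0.2363 = 3 / 3.938 = 0.7617

0.762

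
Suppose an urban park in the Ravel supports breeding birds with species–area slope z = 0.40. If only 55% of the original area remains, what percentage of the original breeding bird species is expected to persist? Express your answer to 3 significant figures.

S_new/S_old = (A_new/A_old)^z = 0.55^0.4
= exp(0.4 × ln 0.55) = exp(0.4 × -0.5978) = exp(-0.2391) ≈ 0.7873

78.7%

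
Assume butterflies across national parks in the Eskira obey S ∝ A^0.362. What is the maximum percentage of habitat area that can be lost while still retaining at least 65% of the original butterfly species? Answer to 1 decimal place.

Need (A_new/A_old)^0.362 = 0.65, so A_new/A_old = 0.65^(1/0.362) = 0.65^2.762
ln(A_new/A_old) = ln 0.65 / 0.362 = -0.4308 / 0.362 = -1.1900
A_new/A_old = e^-1.1900 ≈ 0.3042
Fraction that can be lost = 1 − 0.3042 = 0.6958

69.6%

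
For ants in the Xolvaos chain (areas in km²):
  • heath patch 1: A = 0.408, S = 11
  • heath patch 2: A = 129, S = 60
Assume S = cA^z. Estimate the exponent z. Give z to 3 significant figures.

0.295

Taking logs: ln S = ln c + z ln A, so z = (ln S₂ − ln S₁)/(ln A₂ − ln A₁).
z = ln(60/11) / ln(129/0.408) = ln(5.455) / ln(316.2) = 1.6964 / 5.7563 = 0.2947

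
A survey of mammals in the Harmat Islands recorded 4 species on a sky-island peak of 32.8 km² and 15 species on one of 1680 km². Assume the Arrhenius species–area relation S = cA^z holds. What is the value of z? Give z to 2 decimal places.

Taking logs: ln S = ln c + z ln A, so z = (ln S₂ − ln S₁)/(ln A₂ − ln A₁).
z = ln(15/4) / ln(1680/32.8) = ln(3.75) / ln(51.22) = 1.3218 / 3.9361 = 0.3358

0.34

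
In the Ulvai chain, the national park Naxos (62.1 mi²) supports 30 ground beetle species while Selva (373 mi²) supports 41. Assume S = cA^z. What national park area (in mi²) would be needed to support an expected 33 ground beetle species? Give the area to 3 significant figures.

z = ln(41/30) / ln(373/62.1) = 0.3124 / 1.7928 = 0.1742
c = 30 / 62.1^0.1742 = 30 / 2.053 = 14.61
A = (33/14.61)^(1/0.1742) ⇒ ln A = ln(2.258)/0.1742 = 4.6758
A = e^4.6758 ≈ 107.3 mi²

107 mi²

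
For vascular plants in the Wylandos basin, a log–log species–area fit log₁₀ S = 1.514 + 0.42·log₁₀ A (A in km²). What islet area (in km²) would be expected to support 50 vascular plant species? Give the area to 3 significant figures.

2.76 km²

50 = 32.66 × A^0.42  ⇒  A^0.42 = 50/32.66 = 1.531
ln A = ln(1.531) / 0.42 = 0.4259 / 0.42 = 1.0141
A = e^1.0141 ≈ 2.757 km²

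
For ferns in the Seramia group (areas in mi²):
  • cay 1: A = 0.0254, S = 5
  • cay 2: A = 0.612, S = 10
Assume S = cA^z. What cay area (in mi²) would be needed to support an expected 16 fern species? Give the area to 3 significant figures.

z = ln(10/5) / ln(0.612/0.0254) = 0.6931 / 3.1820 = 0.2178
c = 5 / 0.0254^0.2178 = 5 / 0.4493 = 11.13
A = (16/11.13)^(1/0.2178) ⇒ ln A = ln(1.438)/0.2178 = 1.6666
A = e^1.6666 ≈ 5.294 mi²

5.29 mi²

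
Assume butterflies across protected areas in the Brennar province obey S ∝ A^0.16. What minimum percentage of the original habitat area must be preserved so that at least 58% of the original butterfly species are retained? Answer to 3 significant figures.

3.32%

Need (A_new/A_old)^0.16 = 0.58, so A_new/A_old = 0.58^(1/0.16) = 0.58^6.25
ln(A_new/A_old) = ln 0.58 / 0.16 = -0.5447 / 0.16 = -3.4045
A_new/A_old = e^-3.4045 ≈ 0.03322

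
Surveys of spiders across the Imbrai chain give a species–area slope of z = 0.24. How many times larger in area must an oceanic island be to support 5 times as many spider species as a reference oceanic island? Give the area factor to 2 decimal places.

817.29

(A₂/A₁)^0.24 = 5, so A₂/A₁ = 5^(1/0.24) = 5^4.167
ln(A₂/A₁) = ln 5 / 0.24 = 1.6094 / 0.24 = 6.7060
A₂/A₁ = e^6.7060 ≈ 817.3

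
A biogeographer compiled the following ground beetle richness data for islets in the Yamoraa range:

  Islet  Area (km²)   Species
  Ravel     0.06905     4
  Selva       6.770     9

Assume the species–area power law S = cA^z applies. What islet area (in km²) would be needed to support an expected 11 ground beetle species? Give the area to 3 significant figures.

21.1 km²

z = ln(9/4) / ln(6.77/0.06905) = 0.8109 / 4.5854 = 0.1768
c = 4 / 0.06905^0.1768 = 4 / 0.6233 = 6.417
A = (11/6.417)^(1/0.1768) ⇒ ln A = ln(1.714)/0.1768 = 3.0472
A = e^3.0472 ≈ 21.06 km²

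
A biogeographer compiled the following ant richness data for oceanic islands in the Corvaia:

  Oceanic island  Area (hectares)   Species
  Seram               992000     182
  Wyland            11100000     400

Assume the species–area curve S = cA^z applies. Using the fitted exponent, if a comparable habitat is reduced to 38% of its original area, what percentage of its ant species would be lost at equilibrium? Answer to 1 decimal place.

27.1%

z = ln(400/182) / ln(11100000/992000) = 0.7875 / 2.4150 = 0.3261
S_new/S_old = (A_new/A_old)^z = 0.38^0.3261 = exp(0.3261 × -0.9676) = 0.7294
Fraction lost = 1 − 0.7294 = 0.2706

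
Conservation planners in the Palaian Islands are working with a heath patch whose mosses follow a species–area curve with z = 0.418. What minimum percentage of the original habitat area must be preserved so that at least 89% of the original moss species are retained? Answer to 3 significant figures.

75.7%

Need (A_new/A_old)^0.418 = 0.89, so A_new/A_old = 0.89^(1/0.418) = 0.89^2.392
ln(A_new/A_old) = ln 0.89 / 0.418 = -0.1165 / 0.418 = -0.2788
A_new/A_old = e^-0.2788 ≈ 0.7567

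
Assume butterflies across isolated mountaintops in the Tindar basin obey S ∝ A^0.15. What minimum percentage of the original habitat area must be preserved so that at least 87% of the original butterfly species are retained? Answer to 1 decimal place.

Need (A_new/A_old)^0.15 = 0.87, so A_new/A_old = 0.87^(1/0.15) = 0.87^6.667
ln(A_new/A_old) = ln 0.87 / 0.15 = -0.1393 / 0.15 = -0.9284
A_new/A_old = e^-0.9284 ≈ 0.3952

39.5%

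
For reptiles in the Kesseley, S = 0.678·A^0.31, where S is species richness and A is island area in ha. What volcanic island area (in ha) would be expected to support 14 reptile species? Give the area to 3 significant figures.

14 = 0.678 × A^0.31  ⇒  A^0.31 = 14/0.678 = 20.65
ln A = ln(20.65) / 0.31 = 3.0277 / 0.31 = 9.7667
A = e^9.7667 ≈ 17442 ha

17400 ha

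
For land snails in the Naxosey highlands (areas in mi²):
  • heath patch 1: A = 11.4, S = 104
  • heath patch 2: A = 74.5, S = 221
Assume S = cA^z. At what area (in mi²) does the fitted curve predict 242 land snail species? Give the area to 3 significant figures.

93.4 mi²

z = ln(221/104) / ln(74.5/11.4) = 0.7538 / 1.8772 = 0.4015
c = 104 / 11.4^0.4015 = 104 / 2.657 = 39.14
A = (242/39.14)^(1/0.4015) ⇒ ln A = ln(6.183)/0.4015 = 4.5369
A = e^4.5369 ≈ 93.4 mi²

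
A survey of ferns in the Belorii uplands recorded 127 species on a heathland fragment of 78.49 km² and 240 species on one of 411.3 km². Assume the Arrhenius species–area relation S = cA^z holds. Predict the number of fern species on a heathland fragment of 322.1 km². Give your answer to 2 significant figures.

z = ln(240/127) / ln(411.3/78.49) = 0.6365 / 1.6564 = 0.3842
c = 127 / 78.49^0.3842 = 127 / 5.347 = 23.75
S₃ = 23.75 × 322.1^0.3842 = 23.75 × 9.198 ≈ 218.5

220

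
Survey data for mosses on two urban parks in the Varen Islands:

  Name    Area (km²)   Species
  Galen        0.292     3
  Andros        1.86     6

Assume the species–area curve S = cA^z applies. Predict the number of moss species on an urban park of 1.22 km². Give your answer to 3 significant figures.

z = ln(6/3) / ln(1.86/0.292) = 0.6931 / 1.8516 = 0.3744
c = 3 / 0.292^0.3744 = 3 / 0.6308 = 4.756
S₃ = 4.756 × 1.22^0.3744 = 4.756 × 1.077 ≈ 5.124

5.12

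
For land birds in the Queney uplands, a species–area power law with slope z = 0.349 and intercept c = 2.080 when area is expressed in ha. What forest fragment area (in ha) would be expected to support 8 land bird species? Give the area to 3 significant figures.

47.5 ha

8 = 2.08 × A^0.349  ⇒  A^0.349 = 8/2.08 = 3.846
ln A = ln(3.846) / 0.349 = 1.3471 / 0.349 = 3.8598
A = e^3.8598 ≈ 47.46 ha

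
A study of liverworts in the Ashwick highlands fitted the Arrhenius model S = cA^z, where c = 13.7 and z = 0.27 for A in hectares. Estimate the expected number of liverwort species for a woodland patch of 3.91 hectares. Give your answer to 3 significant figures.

S = 13.7 × 3.91^0.27 = 13.7 × 1.445 ≈ 19.8

19.8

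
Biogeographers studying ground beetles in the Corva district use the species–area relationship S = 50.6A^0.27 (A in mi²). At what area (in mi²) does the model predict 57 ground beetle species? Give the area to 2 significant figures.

57 = 50.6 × A^0.27  ⇒  A^0.27 = 57/50.6 = 1.126
ln A = ln(1.126) / 0.27 = 0.1191 / 0.27 = 0.4411
A = e^0.4411 ≈ 1.554 mi²

1.6 mi²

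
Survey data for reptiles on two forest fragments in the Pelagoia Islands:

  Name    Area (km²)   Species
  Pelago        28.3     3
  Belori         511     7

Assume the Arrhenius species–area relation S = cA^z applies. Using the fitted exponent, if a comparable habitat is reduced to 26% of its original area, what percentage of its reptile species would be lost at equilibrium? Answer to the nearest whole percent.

z = ln(7/3) / ln(511/28.3) = 0.8473 / 2.8935 = 0.2928
S_new/S_old = (A_new/A_old)^z = 0.26^0.2928 = exp(0.2928 × -1.3471) = 0.674
Fraction lost = 1 − 0.674 = 0.326

33%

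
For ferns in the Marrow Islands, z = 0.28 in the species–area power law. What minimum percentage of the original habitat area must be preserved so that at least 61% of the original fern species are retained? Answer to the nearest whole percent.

17%

Need (A_new/A_old)^0.28 = 0.61, so A_new/A_old = 0.61^(1/0.28) = 0.61^3.571
ln(A_new/A_old) = ln 0.61 / 0.28 = -0.4943 / 0.28 = -1.7653
A_new/A_old = e^-1.7653 ≈ 0.1711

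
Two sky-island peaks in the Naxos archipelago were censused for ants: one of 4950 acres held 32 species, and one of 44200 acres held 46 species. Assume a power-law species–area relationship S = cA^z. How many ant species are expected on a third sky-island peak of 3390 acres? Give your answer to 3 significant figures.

30.1

z = ln(46/32) / ln(44200/4950) = 0.3629 / 2.1893 = 0.1658
c = 32 / 4950^0.1658 = 32 / 4.097 = 7.811
S₃ = 7.811 × 3390^0.1658 = 7.811 × 3.847 ≈ 30.05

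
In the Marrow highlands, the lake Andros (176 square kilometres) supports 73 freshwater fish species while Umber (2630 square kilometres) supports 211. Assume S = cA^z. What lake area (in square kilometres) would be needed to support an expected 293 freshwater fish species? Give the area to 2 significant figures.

z = ln(211/73) / ln(2630/176) = 1.0614 / 2.7043 = 0.3925
c = 73 / 176^0.3925 = 73 / 7.609 = 9.593
A = (293/9.593)^(1/0.3925) ⇒ ln A = ln(30.54)/0.3925 = 8.7112
A = e^8.7112 ≈ 6071 square kilometres

6100 square kilometres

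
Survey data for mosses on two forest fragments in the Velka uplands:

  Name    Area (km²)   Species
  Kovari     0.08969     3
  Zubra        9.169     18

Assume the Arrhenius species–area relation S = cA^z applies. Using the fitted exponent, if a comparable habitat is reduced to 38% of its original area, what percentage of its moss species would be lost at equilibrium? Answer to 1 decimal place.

z = ln(18/3) / ln(9.169/0.08969) = 1.7918 / 4.6272 = 0.3872
S_new/S_old = (A_new/A_old)^z = 0.38^0.3872 = exp(0.3872 × -0.9676) = 0.6875
Fraction lost = 1 − 0.6875 = 0.3125

31.2%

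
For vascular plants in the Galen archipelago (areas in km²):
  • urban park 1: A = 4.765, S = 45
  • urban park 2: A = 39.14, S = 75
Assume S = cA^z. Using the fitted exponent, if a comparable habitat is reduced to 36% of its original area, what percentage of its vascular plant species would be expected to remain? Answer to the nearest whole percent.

z = ln(75/45) / ln(39.14/4.765) = 0.5108 / 2.1058 = 0.2426
S_new/S_old = (A_new/A_old)^z = 0.36^0.2426 = exp(0.2426 × -1.0217) = 0.7805

78%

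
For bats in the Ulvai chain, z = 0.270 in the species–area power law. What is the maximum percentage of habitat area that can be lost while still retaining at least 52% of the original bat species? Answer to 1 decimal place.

91.1%

Need (A_new/A_old)^0.27 = 0.52, so A_new/A_old = 0.52^(1/0.27) = 0.52^3.704
ln(A_new/A_old) = ln 0.52 / 0.27 = -0.6539 / 0.27 = -2.4219
A_new/A_old = e^-2.4219 ≈ 0.08875
Fraction that can be lost = 1 − 0.08875 = 0.9113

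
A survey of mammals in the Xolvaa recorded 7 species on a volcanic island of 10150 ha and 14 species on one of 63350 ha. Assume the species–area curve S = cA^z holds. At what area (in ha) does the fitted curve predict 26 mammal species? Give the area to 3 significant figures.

325000 ha

z = ln(14/7) / ln(63350/10150) = 0.6931 / 1.8312 = 0.3785
c = 7 / 10150^0.3785 = 7 / 32.85 = 0.2131
A = (26/0.2131)^(1/0.3785) ⇒ ln A = ln(122)/0.3785 = 12.6918
A = e^12.6918 ≈ 325087 ha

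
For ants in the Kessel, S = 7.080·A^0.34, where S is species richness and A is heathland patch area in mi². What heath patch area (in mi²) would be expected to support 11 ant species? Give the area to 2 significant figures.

3.7 mi²

11 = 7.08 × A^0.34  ⇒  A^0.34 = 11/7.08 = 1.554
ln A = ln(1.554) / 0.34 = 0.4406 / 0.34 = 1.2959
A = e^1.2959 ≈ 3.654 mi²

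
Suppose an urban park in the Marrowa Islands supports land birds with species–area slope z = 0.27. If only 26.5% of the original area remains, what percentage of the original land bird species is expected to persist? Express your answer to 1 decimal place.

S_new/S_old = (A_new/A_old)^z = 0.265^0.27
= exp(0.27 × ln 0.265) = exp(0.27 × -1.3280) = exp(-0.3586) ≈ 0.6987

69.9%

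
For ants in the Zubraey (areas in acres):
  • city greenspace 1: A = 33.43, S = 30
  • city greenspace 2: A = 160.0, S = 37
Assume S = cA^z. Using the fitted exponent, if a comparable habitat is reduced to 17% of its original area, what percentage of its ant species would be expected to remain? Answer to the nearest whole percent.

79%

z = ln(37/30) / ln(160/33.43) = 0.2097 / 1.5657 = 0.1339
S_new/S_old = (A_new/A_old)^z = 0.17^0.1339 = exp(0.1339 × -1.7720) = 0.7887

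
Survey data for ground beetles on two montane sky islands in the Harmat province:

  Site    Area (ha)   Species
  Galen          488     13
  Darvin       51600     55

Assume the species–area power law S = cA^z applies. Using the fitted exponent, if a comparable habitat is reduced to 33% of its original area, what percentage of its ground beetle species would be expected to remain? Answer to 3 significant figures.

71.0%

z = ln(55/13) / ln(51600/488) = 1.4424 / 4.6610 = 0.3095
S_new/S_old = (A_new/A_old)^z = 0.33^0.3095 = exp(0.3095 × -1.1087) = 0.7096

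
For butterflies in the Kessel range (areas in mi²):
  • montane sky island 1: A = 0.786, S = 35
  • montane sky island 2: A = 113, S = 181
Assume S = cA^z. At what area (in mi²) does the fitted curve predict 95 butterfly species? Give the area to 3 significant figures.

z = ln(181/35) / ln(113/0.786) = 1.6431 / 4.9682 = 0.3307
c = 35 / 0.786^0.3307 = 35 / 0.9234 = 37.9
A = (95/37.9)^(1/0.3307) ⇒ ln A = ln(2.507)/0.3307 = 2.7783
A = e^2.7783 ≈ 16.09 mi²

16.1 mi²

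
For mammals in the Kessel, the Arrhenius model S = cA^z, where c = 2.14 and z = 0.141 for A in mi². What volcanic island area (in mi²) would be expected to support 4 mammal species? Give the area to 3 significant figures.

84.4 mi²

4 = 2.14 × A^0.141  ⇒  A^0.141 = 4/2.14 = 1.869
ln A = ln(1.869) / 0.141 = 0.6255 / 0.141 = 4.4361
A = e^4.4361 ≈ 84.44 mi²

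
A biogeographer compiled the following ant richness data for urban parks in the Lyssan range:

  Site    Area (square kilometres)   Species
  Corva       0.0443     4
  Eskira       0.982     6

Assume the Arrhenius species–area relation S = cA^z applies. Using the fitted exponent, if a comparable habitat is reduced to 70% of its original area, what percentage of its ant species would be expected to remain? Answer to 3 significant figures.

95.4%

z = ln(6/4) / ln(0.982/0.0443) = 0.4055 / 3.0986 = 0.1309
S_new/S_old = (A_new/A_old)^z = 0.7^0.1309 = exp(0.1309 × -0.3567) = 0.9544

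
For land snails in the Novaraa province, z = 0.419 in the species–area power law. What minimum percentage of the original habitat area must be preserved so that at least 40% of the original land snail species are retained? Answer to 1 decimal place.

Need (A_new/A_old)^0.419 = 0.4, so A_new/A_old = 0.4^(1/0.419) = 0.4^2.387
ln(A_new/A_old) = ln 0.4 / 0.419 = -0.9163 / 0.419 = -2.1869
A_new/A_old = e^-2.1869 ≈ 0.1123

11.2%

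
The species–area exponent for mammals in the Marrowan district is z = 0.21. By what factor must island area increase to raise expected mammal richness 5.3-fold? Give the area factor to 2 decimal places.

(A₂/A₁)^0.21 = 5.3, so A₂/A₁ = 5.3^(1/0.21) = 5.3^4.762
ln(A₂/A₁) = ln 5.3 / 0.21 = 1.6677 / 0.21 = 7.9415
A₂/A₁ = e^7.9415 ≈ 2811

2811.47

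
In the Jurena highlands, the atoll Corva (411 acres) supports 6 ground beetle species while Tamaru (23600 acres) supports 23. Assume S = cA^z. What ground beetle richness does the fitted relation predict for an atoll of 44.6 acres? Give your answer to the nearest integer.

3

z = ln(23/6) / ln(23600/411) = 1.3437 / 4.0504 = 0.3318
c = 6 / 411^0.3318 = 6 / 7.365 = 0.8147
S₃ = 0.8147 × 44.6^0.3318 = 0.8147 × 3.525 ≈ 2.872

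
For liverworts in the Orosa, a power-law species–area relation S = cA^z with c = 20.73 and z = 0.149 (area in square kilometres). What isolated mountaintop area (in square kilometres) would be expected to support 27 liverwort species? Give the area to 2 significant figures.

5.9 square kilometres

27 = 20.73 × A^0.149  ⇒  A^0.149 = 27/20.73 = 1.302
ln A = ln(1.302) / 0.149 = 0.2643 / 0.149 = 1.7735
A = e^1.7735 ≈ 5.892 square kilometres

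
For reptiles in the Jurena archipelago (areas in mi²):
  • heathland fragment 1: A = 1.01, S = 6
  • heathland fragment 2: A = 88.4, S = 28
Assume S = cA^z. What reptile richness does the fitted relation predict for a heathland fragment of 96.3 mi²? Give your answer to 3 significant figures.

28.8

z = ln(28/6) / ln(88.4/1.01) = 1.5404 / 4.4719 = 0.3445
c = 6 / 1.01^0.3445 = 6 / 1.003 = 5.979
S₃ = 5.979 × 96.3^0.3445 = 5.979 × 4.823 ≈ 28.84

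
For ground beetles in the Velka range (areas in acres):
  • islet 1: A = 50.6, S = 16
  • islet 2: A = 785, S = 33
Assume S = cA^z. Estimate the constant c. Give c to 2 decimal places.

5.68

z = ln(S₂/S₁) / ln(A₂/A₁) = ln(33/16) / ln(785/50.6) = 0.7239 / 2.7417 = 0.2640
c = S₁ / A₁^z = 16 / 50.6^0.2640 = 16 / 2.818 = 5.678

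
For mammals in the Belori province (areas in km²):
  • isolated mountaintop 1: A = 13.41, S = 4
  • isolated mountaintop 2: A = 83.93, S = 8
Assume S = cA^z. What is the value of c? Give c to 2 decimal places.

1.50

z = ln(S₂/S₁) / ln(A₂/A₁) = ln(8/4) / ln(83.93/13.41) = 0.6931 / 1.8340 = 0.3779
c = S₁ / A₁^z = 4 / 13.41^0.3779 = 4 / 2.668 = 1.5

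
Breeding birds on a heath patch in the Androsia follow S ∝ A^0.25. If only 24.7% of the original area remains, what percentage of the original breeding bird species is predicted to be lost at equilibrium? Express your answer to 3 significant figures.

S_new/S_old = (A_new/A_old)^z = 0.247^0.25
= exp(0.25 × ln 0.247) = exp(0.25 × -1.3984) = exp(-0.3496) ≈ 0.705
Fraction lost = 1 − 0.705 = 0.295

29.5%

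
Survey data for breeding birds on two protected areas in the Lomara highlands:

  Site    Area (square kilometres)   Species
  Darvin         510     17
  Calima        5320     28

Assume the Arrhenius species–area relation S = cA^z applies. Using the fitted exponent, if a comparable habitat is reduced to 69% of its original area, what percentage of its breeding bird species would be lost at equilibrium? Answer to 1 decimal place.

z = ln(28/17) / ln(5320/510) = 0.4990 / 2.3448 = 0.2128
S_new/S_old = (A_new/A_old)^z = 0.69^0.2128 = exp(0.2128 × -0.3711) = 0.9241
Fraction lost = 1 − 0.9241 = 0.07593

7.6%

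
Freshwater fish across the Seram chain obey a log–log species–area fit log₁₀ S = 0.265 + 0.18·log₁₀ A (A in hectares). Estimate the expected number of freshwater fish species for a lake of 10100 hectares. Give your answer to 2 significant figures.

S = 1.841 × 10100^0.18
ln S = ln 1.841 + 0.18 × ln 10100 = 0.6102 + 0.18 × 9.2203 = 2.2698
S = e^2.2698 ≈ 9.678

9.7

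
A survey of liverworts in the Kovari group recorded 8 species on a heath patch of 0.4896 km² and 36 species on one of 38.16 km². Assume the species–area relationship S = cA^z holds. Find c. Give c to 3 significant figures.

z = ln(S₂/S₁) / ln(A₂/A₁) = ln(36/8) / ln(38.16/0.4896) = 1.5041 / 4.3560 = 0.3453
c = S₁ / A₁^z = 8 / 0.4896^0.3453 = 8 / 0.7815 = 10.24

10.2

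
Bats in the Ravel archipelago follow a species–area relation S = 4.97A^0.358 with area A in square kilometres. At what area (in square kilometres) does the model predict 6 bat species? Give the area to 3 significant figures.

1.69 square kilometres

6 = 4.97 × A^0.358  ⇒  A^0.358 = 6/4.97 = 1.207
ln A = ln(1.207) / 0.358 = 0.1883 / 0.358 = 0.5261
A = e^0.5261 ≈ 1.692 square kilometres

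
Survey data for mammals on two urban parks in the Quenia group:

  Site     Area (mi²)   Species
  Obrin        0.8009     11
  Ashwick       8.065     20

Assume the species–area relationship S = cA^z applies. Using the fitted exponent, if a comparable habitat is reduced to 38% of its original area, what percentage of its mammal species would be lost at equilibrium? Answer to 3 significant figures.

z = ln(20/11) / ln(8.065/0.8009) = 0.5978 / 2.3096 = 0.2589
S_new/S_old = (A_new/A_old)^z = 0.38^0.2589 = exp(0.2589 × -0.9676) = 0.7784
Fraction lost = 1 − 0.7784 = 0.2216

22.2%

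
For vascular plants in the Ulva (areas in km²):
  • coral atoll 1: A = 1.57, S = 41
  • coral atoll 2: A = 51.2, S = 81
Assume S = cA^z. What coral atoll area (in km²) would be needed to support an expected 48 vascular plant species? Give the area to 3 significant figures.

z = ln(81/41) / ln(51.2/1.57) = 0.6809 / 3.4847 = 0.1954
c = 41 / 1.57^0.1954 = 41 / 1.092 = 37.54
A = (48/37.54)^(1/0.1954) ⇒ ln A = ln(1.279)/0.1954 = 1.2578
A = e^1.2578 ≈ 3.518 km²

3.52 km²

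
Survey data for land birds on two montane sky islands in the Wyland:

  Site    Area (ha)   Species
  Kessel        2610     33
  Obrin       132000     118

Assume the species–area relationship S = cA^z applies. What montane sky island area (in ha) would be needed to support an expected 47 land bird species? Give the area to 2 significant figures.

z = ln(118/33) / ln(132000/2610) = 1.2742 / 3.9235 = 0.3248
c = 33 / 2610^0.3248 = 33 / 12.87 = 2.564
A = (47/2.564)^(1/0.3248) ⇒ ln A = ln(18.33)/0.3248 = 8.9560
A = e^8.9560 ≈ 7755 ha

7800 ha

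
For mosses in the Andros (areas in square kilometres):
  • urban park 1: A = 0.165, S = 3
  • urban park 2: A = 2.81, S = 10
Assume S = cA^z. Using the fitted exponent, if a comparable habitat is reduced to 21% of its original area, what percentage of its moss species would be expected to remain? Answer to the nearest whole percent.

52%

z = ln(10/3) / ln(2.81/0.165) = 1.2040 / 2.8350 = 0.4247
S_new/S_old = (A_new/A_old)^z = 0.21^0.4247 = exp(0.4247 × -1.5606) = 0.5154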